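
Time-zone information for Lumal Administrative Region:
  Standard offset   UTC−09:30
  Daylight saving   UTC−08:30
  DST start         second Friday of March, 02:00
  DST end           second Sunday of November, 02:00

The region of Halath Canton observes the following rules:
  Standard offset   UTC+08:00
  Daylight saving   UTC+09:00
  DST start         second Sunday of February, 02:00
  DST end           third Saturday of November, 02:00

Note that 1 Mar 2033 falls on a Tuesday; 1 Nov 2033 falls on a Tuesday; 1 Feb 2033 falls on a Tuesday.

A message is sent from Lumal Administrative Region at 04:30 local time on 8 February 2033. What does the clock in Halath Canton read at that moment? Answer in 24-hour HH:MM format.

1 March 2033 is a Tuesday, so the first Friday is March 4 and the second is March 11.
1 November 2033 is a Tuesday, so the first Sunday is November 6 and the second is November 13.
8 February 2033 is outside the daylight-saving period (11 March – 13 November), so Lumal Administrative Region is on standard time, UTC−09:30.
04:30 Lumal Administrative Region + 9h30m = 14:00 UTC.
1 February 2033 is a Tuesday, so the first Sunday is February 6 and the second is February 13.
1 November 2033 is a Tuesday, so the first Saturday is November 5 and the third is November 19.
At the standard offset (UTC+08:00), 14:00 UTC + 8h = 22:00 Halath Canton standard time.
Daylight saving runs 13 February – 19 November; the standard-time date in Halath Canton, 8 February 2033, is outside that window, so Halath Canton is on standard time at UTC+08:00.
14:00 UTC + 8h = 22:00 Halath Canton.

22:00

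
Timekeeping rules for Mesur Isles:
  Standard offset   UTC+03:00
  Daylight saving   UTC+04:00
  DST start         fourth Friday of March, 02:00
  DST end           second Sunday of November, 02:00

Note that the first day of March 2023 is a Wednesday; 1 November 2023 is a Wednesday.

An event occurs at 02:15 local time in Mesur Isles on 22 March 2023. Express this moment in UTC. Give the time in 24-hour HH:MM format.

1 March 2023 is a Wednesday, so the first Friday is March 3 and the fourth is March 24.
1 November 2023 is a Wednesday, so the first Sunday is November 5 and the second is November 12.
Daylight saving runs 24 March – 12 November; 22 March 2023 is outside that window, so Mesur Isles is on standard time at UTC+03:00.
02:15 local − 3h = 23:15 UTC (rolling into the previous day, 21 March 2023).

23:15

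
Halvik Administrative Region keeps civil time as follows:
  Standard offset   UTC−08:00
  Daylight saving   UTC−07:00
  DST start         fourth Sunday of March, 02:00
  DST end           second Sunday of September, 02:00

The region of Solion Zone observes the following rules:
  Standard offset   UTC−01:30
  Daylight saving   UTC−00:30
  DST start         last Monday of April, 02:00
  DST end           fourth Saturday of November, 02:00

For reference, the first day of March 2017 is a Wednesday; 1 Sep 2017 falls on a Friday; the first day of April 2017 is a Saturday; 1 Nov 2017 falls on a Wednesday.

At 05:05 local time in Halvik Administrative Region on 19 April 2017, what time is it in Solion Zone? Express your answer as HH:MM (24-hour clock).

1 March 2017 is a Wednesday, so the first Sunday is March 5 and the fourth is March 26.
1 September 2017 is a Friday, so the first Sunday is September 3 and the second is September 10.
Daylight saving runs 26 March – 10 September; 19 April 2017 is inside that window, so Halvik Administrative Region is at UTC−07:00.
05:05 Halvik Administrative Region + 7h = 12:05 UTC.
1 April 2017 is a Saturday, so Mondays fall on 3, 10, 17, 24; the last is April 24.
1 November 2017 is a Wednesday, so the first Saturday is November 4 and the fourth is November 25.
At the standard offset (UTC−01:30), 12:05 UTC − 1h30m = 10:35 Solion Zone standard time.
The standard-time date in Solion Zone, 19 April 2017, is outside the daylight-saving period (24 April – 25 November), so Solion Zone is on standard time, UTC−01:30.
12:05 UTC − 1h30m = 10:35 Solion Zone.

10:35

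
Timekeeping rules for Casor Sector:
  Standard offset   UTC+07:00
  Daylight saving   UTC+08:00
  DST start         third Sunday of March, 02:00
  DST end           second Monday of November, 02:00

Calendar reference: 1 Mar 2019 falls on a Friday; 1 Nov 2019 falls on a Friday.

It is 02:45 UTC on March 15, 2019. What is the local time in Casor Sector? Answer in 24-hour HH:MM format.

1 March 2019 is a Friday, so the first Sunday is March 3 and the third is March 17.
1 November 2019 is a Friday, so the first Monday is November 4 and the second is November 11.
At the standard offset (UTC+07:00), 02:45 UTC + 7h = 09:45 Casor Sector standard time.
The standard-time date in Casor Sector, March 15, 2019, does not fall between 17 March and 11 November, so daylight saving is not in effect and Casor Sector is at UTC+07:00.
02:45 UTC + 7h = 09:45 local.

09:45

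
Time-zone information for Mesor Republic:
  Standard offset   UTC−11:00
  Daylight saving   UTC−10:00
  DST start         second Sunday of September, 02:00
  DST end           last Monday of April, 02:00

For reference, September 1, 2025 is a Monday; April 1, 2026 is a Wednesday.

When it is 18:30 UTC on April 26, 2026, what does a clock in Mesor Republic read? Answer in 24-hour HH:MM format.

1 September 2025 is a Monday, so the first Sunday is September 7 and the second is September 14.
1 April 2026 is a Wednesday, so Mondays fall on 6, 13, 20, 27; the last is April 27.
At the standard offset (UTC−11:00), 18:30 UTC − 11h = 07:30 Mesor Republic standard time.
The standard-time date in Mesor Republic, April 26, 2026, falls between 14 September 2025 and 27 April 2026, so daylight saving is in effect and Mesor Republic is at UTC−10:00.
18:30 UTC − 10h = 08:30 local.

08:30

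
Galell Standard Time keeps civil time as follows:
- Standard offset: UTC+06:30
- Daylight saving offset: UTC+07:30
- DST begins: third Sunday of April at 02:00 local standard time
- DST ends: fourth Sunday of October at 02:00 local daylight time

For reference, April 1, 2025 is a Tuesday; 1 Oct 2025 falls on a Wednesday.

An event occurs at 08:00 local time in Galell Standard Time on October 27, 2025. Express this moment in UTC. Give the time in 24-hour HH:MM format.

1 April 2025 is a Tuesday, so the first Sunday is April 6 and the third is April 20.
1 October 2025 is a Wednesday, so the first Sunday is October 5 and the fourth is October 26.
October 27, 2025 does not fall between 20 April and 26 October, so daylight saving is not in effect and Galell Standard Time is at UTC+06:30.
08:00 local − 6h30m = 01:30 UTC.

01:30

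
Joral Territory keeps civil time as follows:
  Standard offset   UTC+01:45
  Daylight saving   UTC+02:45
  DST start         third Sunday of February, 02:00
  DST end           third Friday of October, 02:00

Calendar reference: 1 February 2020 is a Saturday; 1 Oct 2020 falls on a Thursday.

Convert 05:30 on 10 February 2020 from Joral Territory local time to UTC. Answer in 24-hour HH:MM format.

03:45

1 February 2020 is a Saturday, so the first Sunday is February 2 and the third is February 16.
1 October 2020 is a Thursday, so the first Friday is October 2 and the third is October 16.
Daylight saving runs 16 February – 16 October; 10 February 2020 is outside that window, so Joral Territory is on standard time at UTC+01:45.
05:30 local − 1h45m = 03:45 UTC.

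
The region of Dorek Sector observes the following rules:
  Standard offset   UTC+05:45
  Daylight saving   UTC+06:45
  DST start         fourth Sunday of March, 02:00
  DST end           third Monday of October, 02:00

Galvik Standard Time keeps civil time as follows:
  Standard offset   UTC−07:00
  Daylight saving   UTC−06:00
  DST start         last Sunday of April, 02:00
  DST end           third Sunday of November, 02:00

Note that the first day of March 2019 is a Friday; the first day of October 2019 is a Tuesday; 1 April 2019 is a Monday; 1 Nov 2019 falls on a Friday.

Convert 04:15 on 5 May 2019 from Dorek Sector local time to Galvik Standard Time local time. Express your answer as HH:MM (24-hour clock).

1 March 2019 is a Friday, so the first Sunday is March 3 and the fourth is March 24.
1 October 2019 is a Tuesday, so the first Monday is October 7 and the third is October 21.
5 May 2019 falls between 24 March and 21 October, so daylight saving is in effect and Dorek Sector is at UTC+06:45.
04:15 Dorek Sector − 6h45m = 21:30 UTC (rolling into the previous day, 4 May 2019).
1 April 2019 is a Monday, so Sundays fall on 7, 14, 21, 28; the last is April 28.
1 November 2019 is a Friday, so the first Sunday is November 3 and the third is November 17.
At the standard offset (UTC−07:00), 21:30 UTC − 7h = 14:30 Galvik Standard Time standard time.
The standard-time date in Galvik Standard Time, 4 May 2019, falls between 28 April and 17 November, so daylight saving is in effect and Galvik Standard Time is at UTC−06:00.
21:30 UTC − 6h = 15:30 Galvik Standard Time.

15:30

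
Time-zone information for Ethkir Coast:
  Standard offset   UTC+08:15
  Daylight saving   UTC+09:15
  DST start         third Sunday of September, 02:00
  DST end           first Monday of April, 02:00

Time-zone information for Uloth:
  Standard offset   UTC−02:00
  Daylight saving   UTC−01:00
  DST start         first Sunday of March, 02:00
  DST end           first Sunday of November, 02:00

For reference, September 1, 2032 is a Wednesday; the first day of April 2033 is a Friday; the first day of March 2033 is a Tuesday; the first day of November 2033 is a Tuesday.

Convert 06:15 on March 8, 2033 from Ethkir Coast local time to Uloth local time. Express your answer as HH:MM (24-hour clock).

1 September 2032 is a Wednesday, so the first Sunday is September 5 and the third is September 19.
1 April 2033 is a Friday, so the first Monday is April 4.
March 8, 2033 lies within the daylight-saving period (19 September 2032 – 4 April 2033), so Ethkir Coast is on daylight time, UTC+09:15.
06:15 Ethkir Coast − 9h15m = 21:00 UTC (rolling into the previous day, 7 March 2033).
1 March 2033 is a Tuesday, so the first Sunday is March 6.
1 November 2033 is a Tuesday, so the first Sunday is November 6.
At the standard offset (UTC−02:00), 21:00 UTC − 2h = 19:00 Uloth standard time.
Daylight saving runs 6 March – 6 November; the standard-time date in Uloth, March 7, 2033, is inside that window, so Uloth is at UTC−01:00.
21:00 UTC − 1h = 20:00 Uloth.

20:00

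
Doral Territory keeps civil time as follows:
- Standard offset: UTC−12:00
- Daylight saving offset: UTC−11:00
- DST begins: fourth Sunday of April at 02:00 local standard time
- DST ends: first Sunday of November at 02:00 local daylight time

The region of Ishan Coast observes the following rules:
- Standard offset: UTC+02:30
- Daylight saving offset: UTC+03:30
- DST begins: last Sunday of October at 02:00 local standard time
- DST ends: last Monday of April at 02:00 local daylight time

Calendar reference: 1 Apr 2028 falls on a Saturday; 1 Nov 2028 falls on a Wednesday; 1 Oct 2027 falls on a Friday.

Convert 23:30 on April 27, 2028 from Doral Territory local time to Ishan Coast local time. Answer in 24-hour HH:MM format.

13:00

1 April 2028 is a Saturday, so the first Sunday is April 2 and the fourth is April 23.
1 November 2028 is a Wednesday, so the first Sunday is November 5.
April 27, 2028 lies within the daylight-saving period (23 April – 5 November), so Doral Territory is on daylight time, UTC−11:00.
23:30 Doral Territory + 11h = 10:30 UTC (rolling into the next day, 28 April 2028).
1 October 2027 is a Friday, so Sundays fall on 3, 10, 17, 24, 31; the last is October 31.
1 April 2028 is a Saturday, so Mondays fall on 3, 10, 17, 24; the last is April 24.
At the standard offset (UTC+02:30), 10:30 UTC + 2h30m = 13:00 Ishan Coast standard time.
The standard-time date in Ishan Coast, April 28, 2028, is outside the daylight-saving period (31 October 2027 – 24 April 2028), so Ishan Coast is on standard time, UTC+02:30.
10:30 UTC + 2h30m = 13:00 Ishan Coast.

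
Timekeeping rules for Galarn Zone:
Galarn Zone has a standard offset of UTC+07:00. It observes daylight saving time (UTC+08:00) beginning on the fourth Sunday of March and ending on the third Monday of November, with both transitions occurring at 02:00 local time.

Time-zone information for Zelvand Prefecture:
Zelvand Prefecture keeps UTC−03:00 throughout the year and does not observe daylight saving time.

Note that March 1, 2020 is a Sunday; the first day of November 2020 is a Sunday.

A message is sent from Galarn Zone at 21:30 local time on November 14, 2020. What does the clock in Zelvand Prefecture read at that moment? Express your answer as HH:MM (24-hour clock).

10:30

1 March 2020 is a Sunday, so the first Sunday is March 1 and the fourth is March 22.
1 November 2020 is a Sunday, so the first Monday is November 2 and the third is November 16.
November 14, 2020 lies within the daylight-saving period (22 March – 16 November), so Galarn Zone is on daylight time, UTC+08:00.
21:30 Galarn Zone − 8h = 13:30 UTC.
Zelvand Prefecture stays on UTC−03:00 all year.
13:30 UTC − 3h = 10:30 Zelvand Prefecture.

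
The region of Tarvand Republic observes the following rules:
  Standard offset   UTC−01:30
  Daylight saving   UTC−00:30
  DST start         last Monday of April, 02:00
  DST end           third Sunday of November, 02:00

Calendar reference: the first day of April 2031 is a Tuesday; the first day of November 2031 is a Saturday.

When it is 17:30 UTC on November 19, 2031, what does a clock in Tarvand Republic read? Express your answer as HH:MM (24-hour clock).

16:00

1 April 2031 is a Tuesday, so Mondays fall on 7, 14, 21, 28; the last is April 28.
1 November 2031 is a Saturday, so the first Sunday is November 2 and the third is November 16.
At the standard offset (UTC−01:30), 17:30 UTC − 1h30m = 16:00 Tarvand Republic standard time.
The standard-time date in Tarvand Republic, November 19, 2031, is outside the daylight-saving period (28 April – 16 November), so Tarvand Republic is on standard time, UTC−01:30.
17:30 UTC − 1h30m = 16:00 local.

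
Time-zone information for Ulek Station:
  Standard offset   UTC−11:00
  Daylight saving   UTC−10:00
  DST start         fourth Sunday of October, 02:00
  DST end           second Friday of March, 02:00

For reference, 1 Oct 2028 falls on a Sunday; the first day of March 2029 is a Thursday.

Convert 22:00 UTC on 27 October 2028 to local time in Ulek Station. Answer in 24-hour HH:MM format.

12:00

1 October 2028 is a Sunday, so the first Sunday is October 1 and the fourth is October 22.
1 March 2029 is a Thursday, so the first Friday is March 2 and the second is March 9.
At the standard offset (UTC−11:00), 22:00 UTC − 11h = 11:00 Ulek Station standard time.
The standard-time date in Ulek Station, 27 October 2028, falls between 22 October 2028 and 9 March 2029, so daylight saving is in effect and Ulek Station is at UTC−10:00.
22:00 UTC − 10h = 12:00 local.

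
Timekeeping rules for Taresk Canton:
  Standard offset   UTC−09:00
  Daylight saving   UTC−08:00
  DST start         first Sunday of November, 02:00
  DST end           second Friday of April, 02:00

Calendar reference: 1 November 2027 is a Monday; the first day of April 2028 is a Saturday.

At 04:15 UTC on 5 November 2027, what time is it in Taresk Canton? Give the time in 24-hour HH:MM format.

1 November 2027 is a Monday, so the first Sunday is November 7.
1 April 2028 is a Saturday, so the first Friday is April 7 and the second is April 14.
At the standard offset (UTC−09:00), 04:15 UTC − 9h = 19:15 Taresk Canton standard time (rolling into the previous day, 4 November 2027).
Daylight saving runs 7 November 2027 – 14 April 2028; the standard-time date in Taresk Canton, 4 November 2027, is outside that window, so Taresk Canton is on standard time at UTC−09:00.
04:15 UTC − 9h = 19:15 local (rolling into the previous day, 4 November 2027).

19:15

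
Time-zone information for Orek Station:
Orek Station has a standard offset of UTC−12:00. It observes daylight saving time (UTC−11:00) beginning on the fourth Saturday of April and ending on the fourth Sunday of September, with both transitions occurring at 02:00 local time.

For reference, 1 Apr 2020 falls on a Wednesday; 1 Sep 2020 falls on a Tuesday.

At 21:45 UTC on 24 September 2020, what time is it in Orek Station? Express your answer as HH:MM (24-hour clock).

1 April 2020 is a Wednesday, so the first Saturday is April 4 and the fourth is April 25.
1 September 2020 is a Tuesday, so the first Sunday is September 6 and the fourth is September 27.
At the standard offset (UTC−12:00), 21:45 UTC − 12h = 09:45 Orek Station standard time.
The standard-time date in Orek Station, 24 September 2020, falls between 25 April and 27 September, so daylight saving is in effect and Orek Station is at UTC−11:00.
21:45 UTC − 11h = 10:45 local.

10:45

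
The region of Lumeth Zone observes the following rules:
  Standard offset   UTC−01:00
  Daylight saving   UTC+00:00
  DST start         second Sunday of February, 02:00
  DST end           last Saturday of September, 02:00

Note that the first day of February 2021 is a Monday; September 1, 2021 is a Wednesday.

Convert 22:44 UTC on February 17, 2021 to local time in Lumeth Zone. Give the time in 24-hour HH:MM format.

22:44

1 February 2021 is a Monday, so the first Sunday is February 7 and the second is February 14.
1 September 2021 is a Wednesday, so Saturdays fall on 4, 11, 18, 25; the last is September 25.
At the standard offset (UTC−01:00), 22:44 UTC − 1h = 21:44 Lumeth Zone standard time.
The standard-time date in Lumeth Zone, February 17, 2021, lies within the daylight-saving period (14 February – 25 September), so Lumeth Zone is on daylight time, UTC+00:00.
22:44 UTC + 0h = 22:44 local.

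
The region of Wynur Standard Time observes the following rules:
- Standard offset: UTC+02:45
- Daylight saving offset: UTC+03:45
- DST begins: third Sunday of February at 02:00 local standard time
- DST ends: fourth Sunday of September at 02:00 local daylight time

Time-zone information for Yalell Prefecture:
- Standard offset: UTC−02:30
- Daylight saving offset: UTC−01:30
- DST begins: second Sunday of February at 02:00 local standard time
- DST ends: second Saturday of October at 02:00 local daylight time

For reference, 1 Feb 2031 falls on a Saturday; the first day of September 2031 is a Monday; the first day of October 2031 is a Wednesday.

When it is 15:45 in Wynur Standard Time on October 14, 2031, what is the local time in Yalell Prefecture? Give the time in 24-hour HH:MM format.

10:30

1 February 2031 is a Saturday, so the first Sunday is February 2 and the third is February 16.
1 September 2031 is a Monday, so the first Sunday is September 7 and the fourth is September 28.
Daylight saving runs 16 February – 28 September; October 14, 2031 is outside that window, so Wynur Standard Time is on standard time at UTC+02:45.
15:45 Wynur Standard Time − 2h45m = 13:00 UTC.
1 February 2031 is a Saturday, so the first Sunday is February 2 and the second is February 9.
1 October 2031 is a Wednesday, so the first Saturday is October 4 and the second is October 11.
At the standard offset (UTC−02:30), 13:00 UTC − 2h30m = 10:30 Yalell Prefecture standard time.
Daylight saving runs 9 February – 11 October; the standard-time date in Yalell Prefecture, October 14, 2031, is outside that window, so Yalell Prefecture is on standard time at UTC−02:30.
13:00 UTC − 2h30m = 10:30 Yalell Prefecture.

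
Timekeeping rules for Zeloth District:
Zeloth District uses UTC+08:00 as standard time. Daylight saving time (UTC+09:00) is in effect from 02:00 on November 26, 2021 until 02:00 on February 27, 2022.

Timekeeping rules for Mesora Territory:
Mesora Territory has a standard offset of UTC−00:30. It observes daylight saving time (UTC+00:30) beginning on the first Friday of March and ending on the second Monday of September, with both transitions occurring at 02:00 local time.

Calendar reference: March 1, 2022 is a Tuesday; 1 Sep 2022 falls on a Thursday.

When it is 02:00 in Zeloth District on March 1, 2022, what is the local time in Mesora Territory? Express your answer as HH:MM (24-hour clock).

17:30

Daylight saving runs 26 November 2021 – 27 February 2022; March 1, 2022 is outside that window, so Zeloth District is on standard time at UTC+08:00.
02:00 Zeloth District − 8h = 18:00 UTC (rolling into the previous day, 28 February 2022).
1 March 2022 is a Tuesday, so the first Friday is March 4.
1 September 2022 is a Thursday, so the first Monday is September 5 and the second is September 12.
At the standard offset (UTC−00:30), 18:00 UTC − 0h30m = 17:30 Mesora Territory standard time.
The standard-time date in Mesora Territory, February 28, 2022, is outside the daylight-saving period (4 March – 12 September), so Mesora Territory is on standard time, UTC−00:30.
18:00 UTC − 0h30m = 17:30 Mesora Territory.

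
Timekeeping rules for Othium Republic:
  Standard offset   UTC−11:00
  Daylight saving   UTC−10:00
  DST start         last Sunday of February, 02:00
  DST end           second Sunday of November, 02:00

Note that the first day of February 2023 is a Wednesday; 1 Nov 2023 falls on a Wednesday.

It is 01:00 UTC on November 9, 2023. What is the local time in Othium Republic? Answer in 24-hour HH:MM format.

1 February 2023 is a Wednesday, so Sundays fall on 5, 12, 19, 26; the last is February 26.
1 November 2023 is a Wednesday, so the first Sunday is November 5 and the second is November 12.
At the standard offset (UTC−11:00), 01:00 UTC − 11h = 14:00 Othium Republic standard time (rolling into the previous day, 8 November 2023).
Daylight saving runs 26 February – 12 November; the standard-time date in Othium Republic, November 8, 2023, is inside that window, so Othium Republic is at UTC−10:00.
01:00 UTC − 10h = 15:00 local (rolling into the previous day, 8 November 2023).

15:00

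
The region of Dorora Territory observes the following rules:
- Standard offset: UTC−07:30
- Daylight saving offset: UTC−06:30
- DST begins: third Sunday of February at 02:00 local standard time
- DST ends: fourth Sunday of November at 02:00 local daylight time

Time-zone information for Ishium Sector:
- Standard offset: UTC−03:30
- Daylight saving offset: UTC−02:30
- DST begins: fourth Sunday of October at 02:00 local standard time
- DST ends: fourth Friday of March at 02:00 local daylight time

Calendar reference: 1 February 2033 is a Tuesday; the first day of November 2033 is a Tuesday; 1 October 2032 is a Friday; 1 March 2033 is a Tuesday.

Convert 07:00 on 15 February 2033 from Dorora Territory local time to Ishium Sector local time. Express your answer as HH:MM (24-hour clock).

1 February 2033 is a Tuesday, so the first Sunday is February 6 and the third is February 20.
1 November 2033 is a Tuesday, so the first Sunday is November 6 and the fourth is November 27.
Daylight saving runs 20 February – 27 November; 15 February 2033 is outside that window, so Dorora Territory is on standard time at UTC−07:30.
07:00 Dorora Territory + 7h30m = 14:30 UTC.
1 October 2032 is a Friday, so the first Sunday is October 3 and the fourth is October 24.
1 March 2033 is a Tuesday, so the first Friday is March 4 and the fourth is March 25.
At the standard offset (UTC−03:30), 14:30 UTC − 3h30m = 11:00 Ishium Sector standard time.
The standard-time date in Ishium Sector, 15 February 2033, lies within the daylight-saving period (24 October 2032 – 25 March 2033), so Ishium Sector is on daylight time, UTC−02:30.
14:30 UTC − 2h30m = 12:00 Ishium Sector.

12:00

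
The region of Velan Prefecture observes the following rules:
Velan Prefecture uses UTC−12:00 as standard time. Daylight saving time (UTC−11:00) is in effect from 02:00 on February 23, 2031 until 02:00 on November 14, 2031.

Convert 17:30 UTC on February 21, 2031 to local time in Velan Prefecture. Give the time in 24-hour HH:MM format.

At the standard offset (UTC−12:00), 17:30 UTC − 12h = 05:30 Velan Prefecture standard time.
The standard-time date in Velan Prefecture, February 21, 2031, does not fall between 23 February and 14 November, so daylight saving is not in effect and Velan Prefecture is at UTC−12:00.
17:30 UTC − 12h = 05:30 local.

05:30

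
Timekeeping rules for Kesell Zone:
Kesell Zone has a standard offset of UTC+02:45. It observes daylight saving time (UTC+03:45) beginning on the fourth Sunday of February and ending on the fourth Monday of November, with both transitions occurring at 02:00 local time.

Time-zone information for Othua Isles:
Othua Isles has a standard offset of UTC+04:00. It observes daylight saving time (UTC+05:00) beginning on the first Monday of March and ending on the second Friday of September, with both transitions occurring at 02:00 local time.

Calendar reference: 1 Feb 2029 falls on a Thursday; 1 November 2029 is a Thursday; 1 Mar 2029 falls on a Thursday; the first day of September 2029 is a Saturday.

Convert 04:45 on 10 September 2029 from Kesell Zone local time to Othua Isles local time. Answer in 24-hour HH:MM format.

1 February 2029 is a Thursday, so the first Sunday is February 4 and the fourth is February 25.
1 November 2029 is a Thursday, so the first Monday is November 5 and the fourth is November 26.
10 September 2029 lies within the daylight-saving period (25 February – 26 November), so Kesell Zone is on daylight time, UTC+03:45.
04:45 Kesell Zone − 3h45m = 01:00 UTC.
1 March 2029 is a Thursday, so the first Monday is March 5.
1 September 2029 is a Saturday, so the first Friday is September 7 and the second is September 14.
At the standard offset (UTC+04:00), 01:00 UTC + 4h = 05:00 Othua Isles standard time.
Daylight saving runs 5 March – 14 September; the standard-time date in Othua Isles, 10 September 2029, is inside that window, so Othua Isles is at UTC+05:00.
01:00 UTC + 5h = 06:00 Othua Isles.

06:00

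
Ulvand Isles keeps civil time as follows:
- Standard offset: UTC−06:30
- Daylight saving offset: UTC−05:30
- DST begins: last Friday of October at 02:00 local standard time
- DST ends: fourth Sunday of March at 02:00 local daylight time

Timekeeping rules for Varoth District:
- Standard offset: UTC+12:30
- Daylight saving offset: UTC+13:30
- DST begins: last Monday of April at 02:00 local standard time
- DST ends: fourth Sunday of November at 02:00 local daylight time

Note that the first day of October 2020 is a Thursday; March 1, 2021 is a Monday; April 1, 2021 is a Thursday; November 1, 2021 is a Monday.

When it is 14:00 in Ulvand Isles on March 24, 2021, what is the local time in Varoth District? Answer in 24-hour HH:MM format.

1 October 2020 is a Thursday, so Fridays fall on 2, 9, 16, 23, 30; the last is October 30.
1 March 2021 is a Monday, so the first Sunday is March 7 and the fourth is March 28.
March 24, 2021 lies within the daylight-saving period (30 October 2020 – 28 March 2021), so Ulvand Isles is on daylight time, UTC−05:30.
14:00 Ulvand Isles + 5h30m = 19:30 UTC.
1 April 2021 is a Thursday, so Mondays fall on 5, 12, 19, 26; the last is April 26.
1 November 2021 is a Monday, so the first Sunday is November 7 and the fourth is November 28.
At the standard offset (UTC+12:30), 19:30 UTC + 12h30m = 08:00 Varoth District standard time (rolling into the next day, 25 March 2021).
Daylight saving runs 26 April – 28 November; the standard-time date in Varoth District, March 25, 2021, is outside that window, so Varoth District is on standard time at UTC+12:30.
19:30 UTC + 12h30m = 08:00 Varoth District (rolling into the next day, 25 March 2021).

08:00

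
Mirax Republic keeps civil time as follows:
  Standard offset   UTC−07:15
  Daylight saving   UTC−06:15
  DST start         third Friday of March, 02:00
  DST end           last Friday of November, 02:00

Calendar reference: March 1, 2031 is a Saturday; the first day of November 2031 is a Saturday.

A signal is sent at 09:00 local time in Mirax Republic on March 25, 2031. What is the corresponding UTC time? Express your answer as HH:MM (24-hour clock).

15:15

1 March 2031 is a Saturday, so the first Friday is March 7 and the third is March 21.
1 November 2031 is a Saturday, so Fridays fall on 7, 14, 21, 28; the last is November 28.
March 25, 2031 falls between 21 March and 28 November, so daylight saving is in effect and Mirax Republic is at UTC−06:15.
09:00 local + 6h15m = 15:15 UTC.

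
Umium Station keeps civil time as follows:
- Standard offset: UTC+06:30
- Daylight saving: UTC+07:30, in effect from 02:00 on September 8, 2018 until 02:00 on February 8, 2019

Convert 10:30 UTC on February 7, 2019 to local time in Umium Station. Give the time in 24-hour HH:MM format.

18:00

At the standard offset (UTC+06:30), 10:30 UTC + 6h30m = 17:00 Umium Station standard time.
The standard-time date in Umium Station, February 7, 2019, falls between 8 September 2018 and 8 February 2019, so daylight saving is in effect and Umium Station is at UTC+07:30.
10:30 UTC + 7h30m = 18:00 local.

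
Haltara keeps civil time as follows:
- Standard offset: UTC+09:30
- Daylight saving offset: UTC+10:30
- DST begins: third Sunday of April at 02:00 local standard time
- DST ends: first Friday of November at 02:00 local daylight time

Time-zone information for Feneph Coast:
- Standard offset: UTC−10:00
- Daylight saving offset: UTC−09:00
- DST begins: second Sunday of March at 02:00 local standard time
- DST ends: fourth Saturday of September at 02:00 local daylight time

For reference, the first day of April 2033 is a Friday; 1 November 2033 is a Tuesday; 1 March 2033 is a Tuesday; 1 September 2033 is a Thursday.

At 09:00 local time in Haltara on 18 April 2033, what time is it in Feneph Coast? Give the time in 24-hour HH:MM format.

13:30

1 April 2033 is a Friday, so the first Sunday is April 3 and the third is April 17.
1 November 2033 is a Tuesday, so the first Friday is November 4.
18 April 2033 lies within the daylight-saving period (17 April – 4 November), so Haltara is on daylight time, UTC+10:30.
09:00 Haltara − 10h30m = 22:30 UTC (rolling into the previous day, 17 April 2033).
1 March 2033 is a Tuesday, so the first Sunday is March 6 and the second is March 13.
1 September 2033 is a Thursday, so the first Saturday is September 3 and the fourth is September 24.
At the standard offset (UTC−10:00), 22:30 UTC − 10h = 12:30 Feneph Coast standard time.
Daylight saving runs 13 March – 24 September; the standard-time date in Feneph Coast, 17 April 2033, is inside that window, so Feneph Coast is at UTC−09:00.
22:30 UTC − 9h = 13:30 Feneph Coast.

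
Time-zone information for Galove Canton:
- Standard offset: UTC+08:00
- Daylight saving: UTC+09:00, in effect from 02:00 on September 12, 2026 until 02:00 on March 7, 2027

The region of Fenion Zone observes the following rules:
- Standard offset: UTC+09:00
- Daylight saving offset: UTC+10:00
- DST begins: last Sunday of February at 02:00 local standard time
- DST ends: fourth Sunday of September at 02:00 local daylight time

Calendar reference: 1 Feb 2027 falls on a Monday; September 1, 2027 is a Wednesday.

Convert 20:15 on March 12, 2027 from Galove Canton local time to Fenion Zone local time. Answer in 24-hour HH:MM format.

March 12, 2027 does not fall between 12 September 2026 and 7 March 2027, so daylight saving is not in effect and Galove Canton is at UTC+08:00.
20:15 Galove Canton − 8h = 12:15 UTC.
1 February 2027 is a Monday, so Sundays fall on 7, 14, 21, 28; the last is February 28.
1 September 2027 is a Wednesday, so the first Sunday is September 5 and the fourth is September 26.
At the standard offset (UTC+09:00), 12:15 UTC + 9h = 21:15 Fenion Zone standard time.
Daylight saving runs 28 February – 26 September; the standard-time date in Fenion Zone, March 12, 2027, is inside that window, so Fenion Zone is at UTC+10:00.
12:15 UTC + 10h = 22:15 Fenion Zone.

22:15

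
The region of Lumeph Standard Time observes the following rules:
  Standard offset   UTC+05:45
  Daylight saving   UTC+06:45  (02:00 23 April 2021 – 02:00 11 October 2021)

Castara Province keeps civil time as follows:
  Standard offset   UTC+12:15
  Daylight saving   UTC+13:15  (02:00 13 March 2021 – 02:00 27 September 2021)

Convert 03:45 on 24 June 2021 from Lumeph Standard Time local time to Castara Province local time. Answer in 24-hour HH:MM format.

Daylight saving runs 23 April – 11 October; 24 June 2021 is inside that window, so Lumeph Standard Time is at UTC+06:45.
03:45 Lumeph Standard Time − 6h45m = 21:00 UTC (rolling into the previous day, 23 June 2021).
At the standard offset (UTC+12:15), 21:00 UTC + 12h15m = 09:15 Castara Province standard time (rolling into the next day, 24 June 2021).
Daylight saving runs 13 March – 27 September; the standard-time date in Castara Province, 24 June 2021, is inside that window, so Castara Province is at UTC+13:15.
21:00 UTC + 13h15m = 10:15 Castara Province (rolling into the next day, 24 June 2021).

10:15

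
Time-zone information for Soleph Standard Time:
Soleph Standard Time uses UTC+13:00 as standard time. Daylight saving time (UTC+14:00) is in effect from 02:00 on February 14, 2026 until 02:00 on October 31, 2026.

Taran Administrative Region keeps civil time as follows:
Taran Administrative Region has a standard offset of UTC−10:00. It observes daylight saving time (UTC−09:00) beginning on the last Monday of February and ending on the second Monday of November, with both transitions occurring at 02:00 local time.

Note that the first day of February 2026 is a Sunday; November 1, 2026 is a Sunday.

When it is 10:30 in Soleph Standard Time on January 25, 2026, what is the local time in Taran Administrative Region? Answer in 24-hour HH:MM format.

January 25, 2026 is outside the daylight-saving period (14 February – 31 October), so Soleph Standard Time is on standard time, UTC+13:00.
10:30 Soleph Standard Time − 13h = 21:30 UTC (rolling into the previous day, 24 January 2026).
1 February 2026 is a Sunday, so Mondays fall on 2, 9, 16, 23; the last is February 23.
1 November 2026 is a Sunday, so the first Monday is November 2 and the second is November 9.
At the standard offset (UTC−10:00), 21:30 UTC − 10h = 11:30 Taran Administrative Region standard time.
The standard-time date in Taran Administrative Region, January 24, 2026, does not fall between 23 February and 9 November, so daylight saving is not in effect and Taran Administrative Region is at UTC−10:00.
21:30 UTC − 10h = 11:30 Taran Administrative Region.

11:30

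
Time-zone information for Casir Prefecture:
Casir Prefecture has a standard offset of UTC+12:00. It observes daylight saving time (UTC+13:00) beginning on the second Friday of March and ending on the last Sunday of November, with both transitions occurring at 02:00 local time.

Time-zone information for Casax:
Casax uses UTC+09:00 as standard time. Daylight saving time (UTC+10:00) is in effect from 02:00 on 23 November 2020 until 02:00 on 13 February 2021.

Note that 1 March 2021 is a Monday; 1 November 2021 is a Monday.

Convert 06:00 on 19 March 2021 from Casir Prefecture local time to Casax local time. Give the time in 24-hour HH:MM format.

02:00

1 March 2021 is a Monday, so the first Friday is March 5 and the second is March 12.
1 November 2021 is a Monday, so Sundays fall on 7, 14, 21, 28; the last is November 28.
Daylight saving runs 12 March – 28 November; 19 March 2021 is inside that window, so Casir Prefecture is at UTC+13:00.
06:00 Casir Prefecture − 13h = 17:00 UTC (rolling into the previous day, 18 March 2021).
At the standard offset (UTC+09:00), 17:00 UTC + 9h = 02:00 Casax standard time (rolling into the next day, 19 March 2021).
The standard-time date in Casax, 19 March 2021, is outside the daylight-saving period (23 November 2020 – 13 February 2021), so Casax is on standard time, UTC+09:00.
17:00 UTC + 9h = 02:00 Casax (rolling into the next day, 19 March 2021).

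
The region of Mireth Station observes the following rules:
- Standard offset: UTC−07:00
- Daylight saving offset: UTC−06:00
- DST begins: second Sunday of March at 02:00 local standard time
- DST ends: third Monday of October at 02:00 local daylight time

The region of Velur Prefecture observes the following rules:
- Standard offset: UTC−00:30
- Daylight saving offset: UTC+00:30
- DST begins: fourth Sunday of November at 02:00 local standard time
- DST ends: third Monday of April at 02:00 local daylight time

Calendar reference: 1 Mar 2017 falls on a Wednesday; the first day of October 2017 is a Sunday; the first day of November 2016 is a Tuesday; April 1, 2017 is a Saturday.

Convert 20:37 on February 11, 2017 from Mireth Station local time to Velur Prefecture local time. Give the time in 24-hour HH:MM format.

1 March 2017 is a Wednesday, so the first Sunday is March 5 and the second is March 12.
1 October 2017 is a Sunday, so the first Monday is October 2 and the third is October 16.
February 11, 2017 does not fall between 12 March and 16 October, so daylight saving is not in effect and Mireth Station is at UTC−07:00.
20:37 Mireth Station + 7h = 03:37 UTC (rolling into the next day, 12 February 2017).
1 November 2016 is a Tuesday, so the first Sunday is November 6 and the fourth is November 27.
1 April 2017 is a Saturday, so the first Monday is April 3 and the third is April 17.
At the standard offset (UTC−00:30), 03:37 UTC − 0h30m = 03:07 Velur Prefecture standard time.
Daylight saving runs 27 November 2016 – 17 April 2017; the standard-time date in Velur Prefecture, February 12, 2017, is inside that window, so Velur Prefecture is at UTC+00:30.
03:37 UTC + 0h30m = 04:07 Velur Prefecture.

04:07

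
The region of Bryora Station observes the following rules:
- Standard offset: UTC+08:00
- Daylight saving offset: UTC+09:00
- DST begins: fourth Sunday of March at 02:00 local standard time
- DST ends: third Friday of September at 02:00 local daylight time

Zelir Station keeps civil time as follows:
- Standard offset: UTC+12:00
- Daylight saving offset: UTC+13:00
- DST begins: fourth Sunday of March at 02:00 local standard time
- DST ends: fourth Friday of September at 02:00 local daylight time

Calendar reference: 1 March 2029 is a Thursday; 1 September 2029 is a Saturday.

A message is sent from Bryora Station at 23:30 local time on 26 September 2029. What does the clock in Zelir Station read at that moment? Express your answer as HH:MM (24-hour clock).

1 March 2029 is a Thursday, so the first Sunday is March 4 and the fourth is March 25.
1 September 2029 is a Saturday, so the first Friday is September 7 and the third is September 21.
26 September 2029 does not fall between 25 March and 21 September, so daylight saving is not in effect and Bryora Station is at UTC+08:00.
23:30 Bryora Station − 8h = 15:30 UTC.
1 March 2029 is a Thursday, so the first Sunday is March 4 and the fourth is March 25.
1 September 2029 is a Saturday, so the first Friday is September 7 and the fourth is September 28.
At the standard offset (UTC+12:00), 15:30 UTC + 12h = 03:30 Zelir Station standard time (rolling into the next day, 27 September 2029).
Daylight saving runs 25 March – 28 September; the standard-time date in Zelir Station, 27 September 2029, is inside that window, so Zelir Station is at UTC+13:00.
15:30 UTC + 13h = 04:30 Zelir Station (rolling into the next day, 27 September 2029).

04:30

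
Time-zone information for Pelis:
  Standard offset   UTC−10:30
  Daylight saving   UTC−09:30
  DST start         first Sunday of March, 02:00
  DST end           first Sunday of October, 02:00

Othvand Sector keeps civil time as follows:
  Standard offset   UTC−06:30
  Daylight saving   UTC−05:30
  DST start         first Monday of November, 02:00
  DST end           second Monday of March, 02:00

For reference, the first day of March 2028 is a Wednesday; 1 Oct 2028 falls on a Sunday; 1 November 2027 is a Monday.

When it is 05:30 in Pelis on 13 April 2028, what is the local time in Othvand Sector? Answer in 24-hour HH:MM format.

1 March 2028 is a Wednesday, so the first Sunday is March 5.
1 October 2028 is a Sunday, so the first Sunday is October 1.
13 April 2028 falls between 5 March and 1 October, so daylight saving is in effect and Pelis is at UTC−09:30.
05:30 Pelis + 9h30m = 15:00 UTC.
1 November 2027 is a Monday, so the first Monday is November 1.
1 March 2028 is a Wednesday, so the first Monday is March 6 and the second is March 13.
At the standard offset (UTC−06:30), 15:00 UTC − 6h30m = 08:30 Othvand Sector standard time.
Daylight saving runs 1 November 2027 – 13 March 2028; the standard-time date in Othvand Sector, 13 April 2028, is outside that window, so Othvand Sector is on standard time at UTC−06:30.
15:00 UTC − 6h30m = 08:30 Othvand Sector.

08:30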